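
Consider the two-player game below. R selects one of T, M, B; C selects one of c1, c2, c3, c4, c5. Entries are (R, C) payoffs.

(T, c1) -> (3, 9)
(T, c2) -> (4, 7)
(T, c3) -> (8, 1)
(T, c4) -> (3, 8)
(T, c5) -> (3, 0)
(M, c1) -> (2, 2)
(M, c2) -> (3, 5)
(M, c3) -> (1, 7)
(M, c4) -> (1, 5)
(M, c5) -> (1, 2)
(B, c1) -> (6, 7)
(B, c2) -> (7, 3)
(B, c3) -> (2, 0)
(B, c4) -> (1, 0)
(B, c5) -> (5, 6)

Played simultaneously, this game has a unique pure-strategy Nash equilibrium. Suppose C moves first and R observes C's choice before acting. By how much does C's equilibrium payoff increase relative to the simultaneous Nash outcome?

Backward induction with C moving first.
- c1: BR = B, leader payoff 7.
- c2: BR = B, leader payoff 3.
- c3: BR = T, leader payoff 1.
- c4: BR = T, leader payoff 8.
- c5: BR = B, leader payoff 6.
C's induced payoffs are 7, 3, 1, 8, 6, so C commits to c4. Subgame-perfect outcome: (T, c4) with payoffs (3, 8).
Now find the simultaneous Nash equilibrium.
R's best replies: c1→B; c2→B; c3→T; c4→T; c5→B.
C's best replies: T→c1; M→c3; B→c1.
The unique mutual best reply is (B, c1), giving (6, 7).
C's commitment gain: 8 − 7 = 1.

1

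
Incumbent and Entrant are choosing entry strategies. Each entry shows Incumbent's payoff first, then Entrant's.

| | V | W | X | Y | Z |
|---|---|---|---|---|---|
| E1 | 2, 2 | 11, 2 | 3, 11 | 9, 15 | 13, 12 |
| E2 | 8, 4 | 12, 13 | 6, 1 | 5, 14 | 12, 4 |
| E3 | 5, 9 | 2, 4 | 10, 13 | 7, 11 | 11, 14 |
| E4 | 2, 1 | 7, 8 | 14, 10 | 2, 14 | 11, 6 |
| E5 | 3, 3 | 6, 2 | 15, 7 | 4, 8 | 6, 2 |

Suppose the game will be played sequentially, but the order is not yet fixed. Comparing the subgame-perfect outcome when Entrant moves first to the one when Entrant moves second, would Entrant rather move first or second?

first

If Incumbent leads: Entrant's best replies are E1→Y, E2→Y, E3→Z, E4→Y, E5→Y; Incumbent's induced payoffs 9, 5, 11, 2, 4; outcome (E3, Z), payoffs (11, 14).
If Entrant leads: Incumbent's best replies are V→E2, W→E2, X→E5, Y→E1, Z→E1; Entrant's induced payoffs 4, 13, 7, 15, 12; outcome (E1, Y), payoffs (9, 15).
Entrant gets 15 moving first and 14 moving second, so Entrant prefers to move first.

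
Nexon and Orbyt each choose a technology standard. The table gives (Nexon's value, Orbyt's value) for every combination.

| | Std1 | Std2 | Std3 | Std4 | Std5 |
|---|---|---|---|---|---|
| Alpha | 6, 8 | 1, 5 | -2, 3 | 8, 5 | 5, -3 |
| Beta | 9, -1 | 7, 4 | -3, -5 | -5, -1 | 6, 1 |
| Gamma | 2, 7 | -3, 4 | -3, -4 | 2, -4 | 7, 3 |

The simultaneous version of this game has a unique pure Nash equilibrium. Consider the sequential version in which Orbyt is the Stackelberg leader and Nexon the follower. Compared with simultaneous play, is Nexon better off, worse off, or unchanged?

Backward induction with Orbyt moving first.
- Std1 → Nexon plays Beta (best of 6, 9, 2); Orbyt gets -1.
- Std2 → Nexon plays Beta (best of 1, 7, -3); Orbyt gets 4.
- Std3 → Nexon plays Alpha (best of -2, -3, -3); Orbyt gets 3.
- Std4 → Nexon plays Alpha (best of 8, -5, 2); Orbyt gets 5.
- Std5 → Nexon plays Gamma (best of 5, 6, 7); Orbyt gets 3.
Among -1, 4, 3, 5, 3, the best is 5 at Std4. Subgame-perfect outcome: (Alpha, Std4) with payoffs (8, 5).
Now find the simultaneous Nash equilibrium.
Nexon's best replies: Std1→Beta; Std2→Beta; Std3→Alpha; Std4→Alpha; Std5→Gamma.
Orbyt's best replies: Alpha→Std1; Beta→Std2; Gamma→Std1.
The unique mutual best reply is (Beta, Std2), giving (7, 4).
Nexon earns 8 sequentially versus 7 at the Nash outcome: better off.

better off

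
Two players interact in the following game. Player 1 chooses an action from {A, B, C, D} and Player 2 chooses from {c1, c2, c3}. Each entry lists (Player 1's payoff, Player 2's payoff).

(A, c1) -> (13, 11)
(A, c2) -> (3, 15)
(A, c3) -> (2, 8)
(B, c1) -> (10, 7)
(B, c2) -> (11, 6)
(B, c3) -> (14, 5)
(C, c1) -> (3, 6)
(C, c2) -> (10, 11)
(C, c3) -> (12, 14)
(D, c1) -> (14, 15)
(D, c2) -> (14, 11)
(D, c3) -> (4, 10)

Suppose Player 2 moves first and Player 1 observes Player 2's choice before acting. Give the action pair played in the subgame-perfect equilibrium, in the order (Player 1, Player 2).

Work backward from Player 1's decision.
- c1: BR = D, leader payoff 15.
- c2: BR = D, leader payoff 11.
- c3: BR = B, leader payoff 5.
Maximizing over 15, 11, 5, Player 2 chooses c1. Subgame-perfect outcome: (D, c1) with payoffs (14, 15).

(D, c1)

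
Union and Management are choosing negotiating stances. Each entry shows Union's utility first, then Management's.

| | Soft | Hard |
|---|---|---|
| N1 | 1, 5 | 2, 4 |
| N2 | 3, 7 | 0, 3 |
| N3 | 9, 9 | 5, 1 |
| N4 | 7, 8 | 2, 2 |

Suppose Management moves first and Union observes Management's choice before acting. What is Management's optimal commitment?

Solve by backward induction (Management leads).
- Soft: Union compares 1, 3, 9, 7 and picks N3; Management would get 9.
- Hard: Union compares 2, 0, 5, 2 and picks N3; Management would get 1.
Management's induced payoffs are 9, 1, so Management commits to Soft. Subgame-perfect outcome: (N3, Soft) with payoffs (9, 9).

Soft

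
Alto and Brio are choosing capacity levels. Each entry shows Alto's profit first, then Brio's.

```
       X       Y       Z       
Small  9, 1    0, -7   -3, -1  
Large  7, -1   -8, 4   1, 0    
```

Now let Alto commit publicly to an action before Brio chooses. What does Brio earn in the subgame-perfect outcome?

Work backward from Brio's decision.
- Small → Brio plays X (best of 1, -7, -1); Alto gets 9.
- Large → Brio plays Y (best of -1, 4, 0); Alto gets -8.
Among 9, -8, the best is 9 at Small. Subgame-perfect outcome: (Small, X) with payoffs (9, 1).

1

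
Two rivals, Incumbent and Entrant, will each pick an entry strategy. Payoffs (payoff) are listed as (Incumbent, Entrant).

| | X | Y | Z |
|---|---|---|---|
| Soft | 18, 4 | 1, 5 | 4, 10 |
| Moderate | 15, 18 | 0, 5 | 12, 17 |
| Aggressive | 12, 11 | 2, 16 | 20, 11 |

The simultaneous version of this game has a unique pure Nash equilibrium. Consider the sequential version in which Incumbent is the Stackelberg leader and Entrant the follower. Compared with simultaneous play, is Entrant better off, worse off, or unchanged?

better off

Backward induction with Incumbent moving first.
- Soft: BR = Z, leader payoff 4.
- Moderate: BR = X, leader payoff 15.
- Aggressive: BR = Y, leader payoff 2.
Among 4, 15, 2, the best is 15 at Moderate. Subgame-perfect outcome: (Moderate, X) with payoffs (15, 18).
For the simultaneous game, intersect best replies.
Incumbent's best replies: X→Soft; Y→Aggressive; Z→Aggressive.
Entrant's best replies: Soft→Z; Moderate→X; Aggressive→Y.
The unique mutual best reply is (Aggressive, Y), giving (2, 16).
Entrant earns 18 sequentially versus 16 at the Nash outcome: better off.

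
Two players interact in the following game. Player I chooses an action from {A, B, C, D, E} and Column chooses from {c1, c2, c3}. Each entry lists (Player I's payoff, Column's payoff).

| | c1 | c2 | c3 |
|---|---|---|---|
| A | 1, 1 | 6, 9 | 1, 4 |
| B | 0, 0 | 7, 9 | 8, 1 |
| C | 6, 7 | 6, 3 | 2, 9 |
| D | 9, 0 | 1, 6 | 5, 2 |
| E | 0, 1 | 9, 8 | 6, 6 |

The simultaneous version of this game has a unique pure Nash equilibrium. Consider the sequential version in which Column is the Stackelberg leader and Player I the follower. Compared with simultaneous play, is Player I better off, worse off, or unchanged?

unchanged

Work backward from Player I's decision.
- c1: Player I compares 1, 0, 6, 9, 0 and picks D; Column would get 0.
- c2: Player I compares 6, 7, 6, 1, 9 and picks E; Column would get 8.
- c3: Player I compares 1, 8, 2, 5, 6 and picks B; Column would get 1.
Column's induced payoffs are 0, 8, 1, so Column commits to c2. Subgame-perfect outcome: (E, c2) with payoffs (9, 8).
Under simultaneous play:
Player I's best replies: c1→D; c2→E; c3→B.
Column's best replies: A→c2; B→c2; C→c3; D→c2; E→c2.
The unique mutual best reply is (E, c2), giving (9, 8).
Player I earns 9 sequentially versus 9 at the Nash outcome: unchanged.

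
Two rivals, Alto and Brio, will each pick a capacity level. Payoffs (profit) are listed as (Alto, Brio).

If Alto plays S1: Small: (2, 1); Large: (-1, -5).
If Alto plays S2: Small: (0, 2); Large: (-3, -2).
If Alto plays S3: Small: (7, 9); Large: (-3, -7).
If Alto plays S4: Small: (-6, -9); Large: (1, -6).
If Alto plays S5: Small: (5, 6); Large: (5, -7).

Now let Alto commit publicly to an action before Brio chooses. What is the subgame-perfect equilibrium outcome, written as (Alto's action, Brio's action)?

(S3, Small)

Work backward from Brio's decision.
- S1: Brio compares 1, -5 and picks Small; Alto would get 2.
- S2: Brio compares 2, -2 and picks Small; Alto would get 0.
- S3: Brio compares 9, -7 and picks Small; Alto would get 7.
- S4: Brio compares -9, -6 and picks Large; Alto would get 1.
- S5: Brio compares 6, -7 and picks Small; Alto would get 5.
Maximizing over 2, 0, 7, 1, 5, Alto chooses S3. Subgame-perfect outcome: (S3, Small) with payoffs (7, 9).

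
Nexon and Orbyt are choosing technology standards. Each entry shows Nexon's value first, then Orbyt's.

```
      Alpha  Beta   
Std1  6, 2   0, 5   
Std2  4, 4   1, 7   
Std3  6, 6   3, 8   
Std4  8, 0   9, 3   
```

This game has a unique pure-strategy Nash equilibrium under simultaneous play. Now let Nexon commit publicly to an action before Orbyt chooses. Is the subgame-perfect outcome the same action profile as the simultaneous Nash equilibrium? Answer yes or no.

yes

Work backward from Orbyt's decision.
- Std1 → Orbyt plays Beta (best of 2, 5); Nexon gets 0.
- Std2 → Orbyt plays Beta (best of 4, 7); Nexon gets 1.
- Std3 → Orbyt plays Beta (best of 6, 8); Nexon gets 3.
- Std4 → Orbyt plays Beta (best of 0, 3); Nexon gets 9.
Maximizing over 0, 1, 3, 9, Nexon chooses Std4. Subgame-perfect outcome: (Std4, Beta) with payoffs (9, 3).
Under simultaneous play:
Nexon's best replies: Alpha→Std4; Beta→Std4.
Orbyt's best replies: Std1→Beta; Std2→Beta; Std3→Beta; Std4→Beta.
Only (Std4, Beta) has each player best-responding; Nash payoffs (9, 3).
Sequential outcome (Std4, Beta) coincides with the Nash profile (Std4, Beta).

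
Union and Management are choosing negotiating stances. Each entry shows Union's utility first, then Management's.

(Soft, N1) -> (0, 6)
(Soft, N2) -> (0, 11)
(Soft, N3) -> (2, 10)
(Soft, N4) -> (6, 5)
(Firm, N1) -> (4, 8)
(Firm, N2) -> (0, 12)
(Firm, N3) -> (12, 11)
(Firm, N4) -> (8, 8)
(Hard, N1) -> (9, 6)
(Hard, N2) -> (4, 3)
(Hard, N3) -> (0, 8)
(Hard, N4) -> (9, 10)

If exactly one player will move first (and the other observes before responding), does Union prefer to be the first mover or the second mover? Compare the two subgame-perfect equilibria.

second

If Union leads: Management's best replies are Soft→N2, Firm→N2, Hard→N4; Union's induced payoffs 0, 0, 9; outcome (Hard, N4), payoffs (9, 10).
If Management leads: Union's best replies are N1→Hard, N2→Hard, N3→Firm, N4→Hard; Management's induced payoffs 6, 3, 11, 10; outcome (Firm, N3), payoffs (12, 11).
Union gets 9 moving first and 12 moving second, so Union prefers to move second.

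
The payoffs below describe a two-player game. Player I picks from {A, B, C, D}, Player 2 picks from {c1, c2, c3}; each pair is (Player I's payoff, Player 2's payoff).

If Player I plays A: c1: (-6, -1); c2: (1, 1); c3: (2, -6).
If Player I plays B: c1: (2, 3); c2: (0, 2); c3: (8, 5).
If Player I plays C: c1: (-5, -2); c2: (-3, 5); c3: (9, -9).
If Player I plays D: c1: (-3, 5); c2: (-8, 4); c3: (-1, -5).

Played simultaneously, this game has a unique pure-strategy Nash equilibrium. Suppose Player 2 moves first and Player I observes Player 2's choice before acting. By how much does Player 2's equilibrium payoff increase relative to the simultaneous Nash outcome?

2

Work backward from Player I's decision.
- c1: BR = B, leader payoff 3.
- c2: BR = A, leader payoff 1.
- c3: BR = C, leader payoff -9.
Among 3, 1, -9, the best is 3 at c1. Subgame-perfect outcome: (B, c1) with payoffs (2, 3).
Now find the simultaneous Nash equilibrium.
Player I's best replies: c1→B; c2→A; c3→C.
Player 2's best replies: A→c2; B→c3; C→c2; D→c1.
Only (A, c2) has each player best-responding; Nash payoffs (1, 1).
Player 2's commitment gain: 3 − 1 = 2.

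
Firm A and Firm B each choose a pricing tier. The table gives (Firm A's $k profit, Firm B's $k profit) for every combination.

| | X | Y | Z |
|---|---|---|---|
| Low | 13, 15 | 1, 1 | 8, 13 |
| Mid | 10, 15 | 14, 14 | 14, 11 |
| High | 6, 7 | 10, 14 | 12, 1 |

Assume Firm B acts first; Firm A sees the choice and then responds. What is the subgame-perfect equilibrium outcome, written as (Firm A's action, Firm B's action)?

Backward induction with Firm B moving first.
- X: Firm A compares 13, 10, 6 and picks Low; Firm B would get 15.
- Y: Firm A compares 1, 14, 10 and picks Mid; Firm B would get 14.
- Z: Firm A compares 8, 14, 12 and picks Mid; Firm B would get 11.
Among 15, 14, 11, the best is 15 at X. Subgame-perfect outcome: (Low, X) with payoffs (13, 15).

(Low, X)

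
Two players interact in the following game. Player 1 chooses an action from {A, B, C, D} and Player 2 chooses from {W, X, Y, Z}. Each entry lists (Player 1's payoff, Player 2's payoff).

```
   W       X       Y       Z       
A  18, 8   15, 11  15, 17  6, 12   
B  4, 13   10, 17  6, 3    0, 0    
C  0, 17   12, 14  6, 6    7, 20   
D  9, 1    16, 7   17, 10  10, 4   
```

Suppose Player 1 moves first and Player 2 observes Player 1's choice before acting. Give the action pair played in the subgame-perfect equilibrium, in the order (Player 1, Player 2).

Player 2 best-responds to each possible Player 1 move:
- A → Player 2 plays Y (best of 8, 11, 17, 12); Player 1 gets 15.
- B → Player 2 plays X (best of 13, 17, 3, 0); Player 1 gets 10.
- C → Player 2 plays Z (best of 17, 14, 6, 20); Player 1 gets 7.
- D → Player 2 plays Y (best of 1, 7, 10, 4); Player 1 gets 17.
Among 15, 10, 7, 17, the best is 17 at D. Subgame-perfect outcome: (D, Y) with payoffs (17, 10).

(D, Y)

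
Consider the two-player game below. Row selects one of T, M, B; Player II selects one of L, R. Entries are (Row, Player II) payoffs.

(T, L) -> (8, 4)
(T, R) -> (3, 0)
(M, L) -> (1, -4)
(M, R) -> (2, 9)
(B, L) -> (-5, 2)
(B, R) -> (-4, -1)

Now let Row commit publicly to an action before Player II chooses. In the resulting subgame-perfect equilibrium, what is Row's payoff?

8

Backward induction with Row moving first.
- T → Player II plays L (best of 4, 0); Row gets 8.
- M → Player II plays R (best of -4, 9); Row gets 2.
- B → Player II plays L (best of 2, -1); Row gets -5.
Row's induced payoffs are 8, 2, -5, so Row commits to T. Subgame-perfect outcome: (T, L) with payoffs (8, 4).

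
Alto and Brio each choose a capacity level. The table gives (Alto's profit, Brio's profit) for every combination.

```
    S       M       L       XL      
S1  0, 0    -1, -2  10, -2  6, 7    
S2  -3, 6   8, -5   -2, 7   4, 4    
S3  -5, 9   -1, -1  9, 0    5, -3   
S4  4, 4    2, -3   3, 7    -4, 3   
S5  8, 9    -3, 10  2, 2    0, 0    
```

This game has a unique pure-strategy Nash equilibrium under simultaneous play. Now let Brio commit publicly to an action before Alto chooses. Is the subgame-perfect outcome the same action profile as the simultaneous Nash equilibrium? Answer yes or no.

Work backward from Alto's decision.
- S: Alto compares 0, -3, -5, 4, 8 and picks S5; Brio would get 9.
- M: Alto compares -1, 8, -1, 2, -3 and picks S2; Brio would get -5.
- L: Alto compares 10, -2, 9, 3, 2 and picks S1; Brio would get -2.
- XL: Alto compares 6, 4, 5, -4, 0 and picks S1; Brio would get 7.
Among 9, -5, -2, 7, the best is 9 at S. Subgame-perfect outcome: (S5, S) with payoffs (8, 9).
For the simultaneous game, intersect best replies.
Alto's best replies: S→S5; M→S2; L→S1; XL→S1.
Brio's best replies: S1→XL; S2→L; S3→S; S4→L; S5→M.
Only (S1, XL) has each player best-responding; Nash payoffs (6, 7).
Sequential outcome (S5, S) differs from the Nash profile (S1, XL).

no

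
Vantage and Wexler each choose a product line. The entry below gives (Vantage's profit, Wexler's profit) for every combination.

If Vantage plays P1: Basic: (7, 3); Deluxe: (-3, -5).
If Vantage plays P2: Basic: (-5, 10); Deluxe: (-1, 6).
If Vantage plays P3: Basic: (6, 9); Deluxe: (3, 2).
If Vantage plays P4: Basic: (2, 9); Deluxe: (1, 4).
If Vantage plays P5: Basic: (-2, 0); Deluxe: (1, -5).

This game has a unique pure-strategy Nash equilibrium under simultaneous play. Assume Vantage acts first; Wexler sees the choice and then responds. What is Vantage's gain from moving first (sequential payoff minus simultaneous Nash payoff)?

0

Solve by backward induction (Vantage leads).
- P1: Wexler compares 3, -5 and picks Basic; Vantage would get 7.
- P2: Wexler compares 10, 6 and picks Basic; Vantage would get -5.
- P3: Wexler compares 9, 2 and picks Basic; Vantage would get 6.
- P4: Wexler compares 9, 4 and picks Basic; Vantage would get 2.
- P5: Wexler compares 0, -5 and picks Basic; Vantage would get -2.
Maximizing over 7, -5, 6, 2, -2, Vantage chooses P1. Subgame-perfect outcome: (P1, Basic) with payoffs (7, 3).
For the simultaneous game, intersect best replies.
Vantage's best replies: Basic→P1; Deluxe→P3.
Wexler's best replies: P1→Basic; P2→Basic; P3→Basic; P4→Basic; P5→Basic.
The unique mutual best reply is (P1, Basic), giving (7, 3).
Vantage's commitment gain: 7 − 7 = 0.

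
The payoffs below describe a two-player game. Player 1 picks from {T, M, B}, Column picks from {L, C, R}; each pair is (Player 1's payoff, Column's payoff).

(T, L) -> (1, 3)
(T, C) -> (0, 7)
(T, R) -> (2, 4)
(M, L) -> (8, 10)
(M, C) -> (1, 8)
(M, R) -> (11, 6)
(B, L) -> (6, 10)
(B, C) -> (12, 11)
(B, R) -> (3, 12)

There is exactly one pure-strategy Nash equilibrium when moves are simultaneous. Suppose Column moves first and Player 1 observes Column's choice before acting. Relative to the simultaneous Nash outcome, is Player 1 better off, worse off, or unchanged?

better off

Solve by backward induction (Column leads).
- L → Player 1 plays M (best of 1, 8, 6); Column gets 10.
- C → Player 1 plays B (best of 0, 1, 12); Column gets 11.
- R → Player 1 plays M (best of 2, 11, 3); Column gets 6.
Column's induced payoffs are 10, 11, 6, so Column commits to C. Subgame-perfect outcome: (B, C) with payoffs (12, 11).
For the simultaneous game, intersect best replies.
Player 1's best replies: L→M; C→B; R→M.
Column's best replies: T→C; M→L; B→R.
The unique mutual best reply is (M, L), giving (8, 10).
Player 1 earns 12 sequentially versus 8 at the Nash outcome: better off.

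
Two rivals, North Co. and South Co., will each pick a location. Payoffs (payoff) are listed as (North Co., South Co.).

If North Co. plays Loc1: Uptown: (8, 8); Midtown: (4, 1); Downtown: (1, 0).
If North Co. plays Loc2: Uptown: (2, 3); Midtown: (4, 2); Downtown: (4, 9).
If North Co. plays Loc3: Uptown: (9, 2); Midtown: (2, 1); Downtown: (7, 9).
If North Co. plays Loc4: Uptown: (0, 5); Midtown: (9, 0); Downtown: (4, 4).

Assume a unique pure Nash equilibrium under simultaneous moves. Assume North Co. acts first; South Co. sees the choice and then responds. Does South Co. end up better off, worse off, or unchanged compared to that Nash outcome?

worse off

Work backward from South Co.'s decision.
- Loc1: BR = Uptown, leader payoff 8.
- Loc2: BR = Downtown, leader payoff 4.
- Loc3: BR = Downtown, leader payoff 7.
- Loc4: BR = Uptown, leader payoff 0.
North Co.'s induced payoffs are 8, 4, 7, 0, so North Co. commits to Loc1. Subgame-perfect outcome: (Loc1, Uptown) with payoffs (8, 8).
For the simultaneous game, intersect best replies.
North Co.'s best replies: Uptown→Loc3; Midtown→Loc4; Downtown→Loc3.
South Co.'s best replies: Loc1→Uptown; Loc2→Downtown; Loc3→Downtown; Loc4→Uptown.
The unique mutual best reply is (Loc3, Downtown), giving (7, 9).
South Co. earns 8 sequentially versus 9 at the Nash outcome: worse off.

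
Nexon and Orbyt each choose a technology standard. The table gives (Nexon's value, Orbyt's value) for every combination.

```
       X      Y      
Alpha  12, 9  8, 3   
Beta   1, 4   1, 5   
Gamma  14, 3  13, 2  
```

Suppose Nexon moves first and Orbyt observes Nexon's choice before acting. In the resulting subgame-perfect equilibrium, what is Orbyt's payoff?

3

Backward induction with Nexon moving first.
- Alpha → Orbyt plays X (best of 9, 3); Nexon gets 12.
- Beta → Orbyt plays Y (best of 4, 5); Nexon gets 1.
- Gamma → Orbyt plays X (best of 3, 2); Nexon gets 14.
Nexon's induced payoffs are 12, 1, 14, so Nexon commits to Gamma. Subgame-perfect outcome: (Gamma, X) with payoffs (14, 3).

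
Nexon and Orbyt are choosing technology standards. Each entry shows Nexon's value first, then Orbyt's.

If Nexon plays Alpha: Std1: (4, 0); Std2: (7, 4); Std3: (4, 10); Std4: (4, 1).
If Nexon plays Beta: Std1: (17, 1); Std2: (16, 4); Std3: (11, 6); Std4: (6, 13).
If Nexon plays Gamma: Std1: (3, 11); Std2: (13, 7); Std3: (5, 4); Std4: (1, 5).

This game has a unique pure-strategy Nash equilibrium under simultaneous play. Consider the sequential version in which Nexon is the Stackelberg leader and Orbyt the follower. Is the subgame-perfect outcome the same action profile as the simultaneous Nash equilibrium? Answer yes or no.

yes

Solve by backward induction (Nexon leads).
- Alpha → Orbyt plays Std3 (best of 0, 4, 10, 1); Nexon gets 4.
- Beta → Orbyt plays Std4 (best of 1, 4, 6, 13); Nexon gets 6.
- Gamma → Orbyt plays Std1 (best of 11, 7, 4, 5); Nexon gets 3.
Nexon's induced payoffs are 4, 6, 3, so Nexon commits to Beta. Subgame-perfect outcome: (Beta, Std4) with payoffs (6, 13).
Under simultaneous play:
Nexon's best replies: Std1→Beta; Std2→Beta; Std3→Beta; Std4→Beta.
Orbyt's best replies: Alpha→Std3; Beta→Std4; Gamma→Std1.
Only (Beta, Std4) has each player best-responding; Nash payoffs (6, 13).
Sequential outcome (Beta, Std4) coincides with the Nash profile (Beta, Std4).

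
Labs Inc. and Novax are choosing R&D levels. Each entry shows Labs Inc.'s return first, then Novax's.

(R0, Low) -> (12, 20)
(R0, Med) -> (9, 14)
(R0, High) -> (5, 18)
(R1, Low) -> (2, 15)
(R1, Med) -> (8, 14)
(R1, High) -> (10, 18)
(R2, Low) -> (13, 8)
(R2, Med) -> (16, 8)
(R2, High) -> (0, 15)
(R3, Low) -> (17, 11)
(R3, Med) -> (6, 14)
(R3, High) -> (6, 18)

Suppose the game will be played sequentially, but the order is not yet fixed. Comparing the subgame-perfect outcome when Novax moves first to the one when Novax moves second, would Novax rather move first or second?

second

If Labs Inc. leads: Novax's best replies are R0→Low, R1→High, R2→High, R3→High; Labs Inc.'s induced payoffs 12, 10, 0, 6; outcome (R0, Low), payoffs (12, 20).
If Novax leads: Labs Inc.'s best replies are Low→R3, Med→R2, High→R1; Novax's induced payoffs 11, 8, 18; outcome (R1, High), payoffs (10, 18).
Novax gets 18 moving first and 20 moving second, so Novax prefers to move second.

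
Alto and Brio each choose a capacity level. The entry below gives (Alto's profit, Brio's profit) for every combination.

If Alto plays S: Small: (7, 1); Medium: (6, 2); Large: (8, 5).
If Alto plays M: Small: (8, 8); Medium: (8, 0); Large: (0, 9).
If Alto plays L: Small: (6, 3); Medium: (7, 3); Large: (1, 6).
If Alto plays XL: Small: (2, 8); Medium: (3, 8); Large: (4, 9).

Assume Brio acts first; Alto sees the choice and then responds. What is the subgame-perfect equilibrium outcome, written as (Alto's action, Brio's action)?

(M, Small)

Work backward from Alto's decision.
- Small: Alto compares 7, 8, 6, 2 and picks M; Brio would get 8.
- Medium: Alto compares 6, 8, 7, 3 and picks M; Brio would get 0.
- Large: Alto compares 8, 0, 1, 4 and picks S; Brio would get 5.
Among 8, 0, 5, the best is 8 at Small. Subgame-perfect outcome: (M, Small) with payoffs (8, 8).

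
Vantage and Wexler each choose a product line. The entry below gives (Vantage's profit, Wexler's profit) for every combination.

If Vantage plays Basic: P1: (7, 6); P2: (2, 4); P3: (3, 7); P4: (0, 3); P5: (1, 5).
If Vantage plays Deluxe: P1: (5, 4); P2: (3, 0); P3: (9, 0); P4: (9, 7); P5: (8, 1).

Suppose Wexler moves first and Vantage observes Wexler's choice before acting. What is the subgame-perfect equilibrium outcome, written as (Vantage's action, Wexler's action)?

(Deluxe, P4)

Vantage best-responds to each possible Wexler move:
- P1 → Vantage plays Basic (best of 7, 5); Wexler gets 6.
- P2 → Vantage plays Deluxe (best of 2, 3); Wexler gets 0.
- P3 → Vantage plays Deluxe (best of 3, 9); Wexler gets 0.
- P4 → Vantage plays Deluxe (best of 0, 9); Wexler gets 7.
- P5 → Vantage plays Deluxe (best of 1, 8); Wexler gets 1.
Among 6, 0, 0, 7, 1, the best is 7 at P4. Subgame-perfect outcome: (Deluxe, P4) with payoffs (9, 7).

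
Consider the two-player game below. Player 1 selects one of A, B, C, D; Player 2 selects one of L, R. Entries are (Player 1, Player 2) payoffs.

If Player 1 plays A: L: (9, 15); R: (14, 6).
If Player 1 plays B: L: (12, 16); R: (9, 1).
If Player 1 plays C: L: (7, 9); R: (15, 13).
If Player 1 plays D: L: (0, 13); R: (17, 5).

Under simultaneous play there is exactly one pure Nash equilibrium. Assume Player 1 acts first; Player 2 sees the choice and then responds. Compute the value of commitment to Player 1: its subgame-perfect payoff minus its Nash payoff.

Solve by backward induction (Player 1 leads).
- A: BR = L, leader payoff 9.
- B: BR = L, leader payoff 12.
- C: BR = R, leader payoff 15.
- D: BR = L, leader payoff 0.
Among 9, 12, 15, 0, the best is 15 at C. Subgame-perfect outcome: (C, R) with payoffs (15, 13).
For the simultaneous game, intersect best replies.
Player 1's best replies: L→B; R→D.
Player 2's best replies: A→L; B→L; C→R; D→L.
Only (B, L) has each player best-responding; Nash payoffs (12, 16).
Player 1's commitment gain: 15 − 12 = 3.

3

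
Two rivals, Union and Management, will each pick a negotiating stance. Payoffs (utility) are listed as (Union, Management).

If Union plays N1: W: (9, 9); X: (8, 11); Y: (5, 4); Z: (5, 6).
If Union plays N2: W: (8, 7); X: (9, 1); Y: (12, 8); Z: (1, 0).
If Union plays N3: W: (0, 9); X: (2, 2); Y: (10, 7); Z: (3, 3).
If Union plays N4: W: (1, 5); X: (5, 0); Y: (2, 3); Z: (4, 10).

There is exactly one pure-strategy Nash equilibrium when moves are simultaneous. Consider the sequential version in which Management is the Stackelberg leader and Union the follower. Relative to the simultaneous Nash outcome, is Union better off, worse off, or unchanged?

worse off

Union best-responds to each possible Management move:
- W: Union compares 9, 8, 0, 1 and picks N1; Management would get 9.
- X: Union compares 8, 9, 2, 5 and picks N2; Management would get 1.
- Y: Union compares 5, 12, 10, 2 and picks N2; Management would get 8.
- Z: Union compares 5, 1, 3, 4 and picks N1; Management would get 6.
Among 9, 1, 8, 6, the best is 9 at W. Subgame-perfect outcome: (N1, W) with payoffs (9, 9).
Under simultaneous play:
Union's best replies: W→N1; X→N2; Y→N2; Z→N1.
Management's best replies: N1→X; N2→Y; N3→W; N4→Z.
Only (N2, Y) has each player best-responding; Nash payoffs (12, 8).
Union earns 9 sequentially versus 12 at the Nash outcome: worse off.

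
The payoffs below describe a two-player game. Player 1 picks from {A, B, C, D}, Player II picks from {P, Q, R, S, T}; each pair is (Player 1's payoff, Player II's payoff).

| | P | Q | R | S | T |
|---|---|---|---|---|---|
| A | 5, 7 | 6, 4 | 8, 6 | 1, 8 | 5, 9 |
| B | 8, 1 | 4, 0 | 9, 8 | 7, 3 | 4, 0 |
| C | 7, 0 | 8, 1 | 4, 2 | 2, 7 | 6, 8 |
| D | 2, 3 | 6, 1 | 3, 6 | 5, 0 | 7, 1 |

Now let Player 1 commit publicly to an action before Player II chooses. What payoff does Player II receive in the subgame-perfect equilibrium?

Backward induction with Player 1 moving first.
- A: BR = T, leader payoff 5.
- B: BR = R, leader payoff 9.
- C: BR = T, leader payoff 6.
- D: BR = R, leader payoff 3.
Among 5, 9, 6, 3, the best is 9 at B. Subgame-perfect outcome: (B, R) with payoffs (9, 8).

8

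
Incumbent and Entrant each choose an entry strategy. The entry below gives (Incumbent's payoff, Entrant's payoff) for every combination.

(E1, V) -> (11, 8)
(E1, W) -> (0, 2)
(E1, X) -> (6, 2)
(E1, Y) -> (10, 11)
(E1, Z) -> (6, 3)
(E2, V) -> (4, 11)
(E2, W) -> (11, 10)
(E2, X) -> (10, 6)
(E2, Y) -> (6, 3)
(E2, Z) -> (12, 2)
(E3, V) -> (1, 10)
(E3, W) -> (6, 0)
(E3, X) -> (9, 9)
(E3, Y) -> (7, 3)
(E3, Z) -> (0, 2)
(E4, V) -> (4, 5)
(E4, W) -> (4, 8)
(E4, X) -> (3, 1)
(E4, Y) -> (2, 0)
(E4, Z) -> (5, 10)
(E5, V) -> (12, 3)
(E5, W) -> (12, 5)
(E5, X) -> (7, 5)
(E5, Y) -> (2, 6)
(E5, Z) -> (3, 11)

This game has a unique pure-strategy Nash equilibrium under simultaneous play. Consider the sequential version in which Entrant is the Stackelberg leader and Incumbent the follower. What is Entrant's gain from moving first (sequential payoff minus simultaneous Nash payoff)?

0

Backward induction with Entrant moving first.
- V → Incumbent plays E5 (best of 11, 4, 1, 4, 12); Entrant gets 3.
- W → Incumbent plays E5 (best of 0, 11, 6, 4, 12); Entrant gets 5.
- X → Incumbent plays E2 (best of 6, 10, 9, 3, 7); Entrant gets 6.
- Y → Incumbent plays E1 (best of 10, 6, 7, 2, 2); Entrant gets 11.
- Z → Incumbent plays E2 (best of 6, 12, 0, 5, 3); Entrant gets 2.
Entrant's induced payoffs are 3, 5, 6, 11, 2, so Entrant commits to Y. Subgame-perfect outcome: (E1, Y) with payoffs (10, 11).
Under simultaneous play:
Incumbent's best replies: V→E5; W→E5; X→E2; Y→E1; Z→E2.
Entrant's best replies: E1→Y; E2→V; E3→V; E4→Z; E5→Z.
Only (E1, Y) has each player best-responding; Nash payoffs (10, 11).
Entrant's commitment gain: 11 − 11 = 0.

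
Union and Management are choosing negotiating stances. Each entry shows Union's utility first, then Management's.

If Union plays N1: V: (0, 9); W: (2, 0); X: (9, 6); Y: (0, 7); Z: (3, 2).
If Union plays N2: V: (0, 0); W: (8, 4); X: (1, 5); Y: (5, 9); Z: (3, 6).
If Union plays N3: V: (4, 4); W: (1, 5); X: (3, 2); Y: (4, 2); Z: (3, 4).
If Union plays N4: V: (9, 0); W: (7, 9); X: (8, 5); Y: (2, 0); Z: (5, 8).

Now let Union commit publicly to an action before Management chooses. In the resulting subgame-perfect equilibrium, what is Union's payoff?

Solve by backward induction (Union leads).
- N1 → Management plays V (best of 9, 0, 6, 7, 2); Union gets 0.
- N2 → Management plays Y (best of 0, 4, 5, 9, 6); Union gets 5.
- N3 → Management plays W (best of 4, 5, 2, 2, 4); Union gets 1.
- N4 → Management plays W (best of 0, 9, 5, 0, 8); Union gets 7.
Maximizing over 0, 5, 1, 7, Union chooses N4. Subgame-perfect outcome: (N4, W) with payoffs (7, 9).

7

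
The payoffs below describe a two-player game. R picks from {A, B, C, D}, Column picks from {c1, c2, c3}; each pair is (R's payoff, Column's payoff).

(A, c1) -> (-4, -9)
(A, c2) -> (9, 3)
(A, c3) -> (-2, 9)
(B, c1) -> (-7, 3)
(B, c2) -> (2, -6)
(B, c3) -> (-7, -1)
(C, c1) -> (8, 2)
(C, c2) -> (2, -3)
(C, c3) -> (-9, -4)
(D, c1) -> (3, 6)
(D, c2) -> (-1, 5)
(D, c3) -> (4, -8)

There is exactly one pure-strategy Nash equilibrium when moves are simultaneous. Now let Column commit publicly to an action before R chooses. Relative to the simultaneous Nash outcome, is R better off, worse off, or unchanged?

Solve by backward induction (Column leads).
- c1 → R plays C (best of -4, -7, 8, 3); Column gets 2.
- c2 → R plays A (best of 9, 2, 2, -1); Column gets 3.
- c3 → R plays D (best of -2, -7, -9, 4); Column gets -8.
Among 2, 3, -8, the best is 3 at c2. Subgame-perfect outcome: (A, c2) with payoffs (9, 3).
Now find the simultaneous Nash equilibrium.
R's best replies: c1→C; c2→A; c3→D.
Column's best replies: A→c3; B→c1; C→c1; D→c1.
Only (C, c1) has each player best-responding; Nash payoffs (8, 2).
R earns 9 sequentially versus 8 at the Nash outcome: better off.

better off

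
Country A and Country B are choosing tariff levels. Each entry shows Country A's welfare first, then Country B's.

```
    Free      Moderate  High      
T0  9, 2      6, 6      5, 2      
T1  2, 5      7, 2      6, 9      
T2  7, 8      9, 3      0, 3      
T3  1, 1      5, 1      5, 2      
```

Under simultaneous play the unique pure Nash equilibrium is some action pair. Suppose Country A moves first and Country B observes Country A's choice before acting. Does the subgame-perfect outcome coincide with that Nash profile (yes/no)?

no

Solve by backward induction (Country A leads).
- T0: Country B compares 2, 6, 2 and picks Moderate; Country A would get 6.
- T1: Country B compares 5, 2, 9 and picks High; Country A would get 6.
- T2: Country B compares 8, 3, 3 and picks Free; Country A would get 7.
- T3: Country B compares 1, 1, 2 and picks High; Country A would get 5.
Among 6, 6, 7, 5, the best is 7 at T2. Subgame-perfect outcome: (T2, Free) with payoffs (7, 8).
For the simultaneous game, intersect best replies.
Country A's best replies: Free→T0; Moderate→T2; High→T1.
Country B's best replies: T0→Moderate; T1→High; T2→Free; T3→High.
Only (T1, High) has each player best-responding; Nash payoffs (6, 9).
Sequential outcome (T2, Free) differs from the Nash profile (T1, High).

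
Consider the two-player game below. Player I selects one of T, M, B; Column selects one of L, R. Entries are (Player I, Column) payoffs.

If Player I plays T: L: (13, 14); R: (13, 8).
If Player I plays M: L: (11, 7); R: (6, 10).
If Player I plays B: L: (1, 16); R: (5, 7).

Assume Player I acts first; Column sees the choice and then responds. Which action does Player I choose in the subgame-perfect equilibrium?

T

Column best-responds to each possible Player I move:
- T: BR = L, leader payoff 13.
- M: BR = R, leader payoff 6.
- B: BR = L, leader payoff 1.
Maximizing over 13, 6, 1, Player I chooses T. Subgame-perfect outcome: (T, L) with payoffs (13, 14).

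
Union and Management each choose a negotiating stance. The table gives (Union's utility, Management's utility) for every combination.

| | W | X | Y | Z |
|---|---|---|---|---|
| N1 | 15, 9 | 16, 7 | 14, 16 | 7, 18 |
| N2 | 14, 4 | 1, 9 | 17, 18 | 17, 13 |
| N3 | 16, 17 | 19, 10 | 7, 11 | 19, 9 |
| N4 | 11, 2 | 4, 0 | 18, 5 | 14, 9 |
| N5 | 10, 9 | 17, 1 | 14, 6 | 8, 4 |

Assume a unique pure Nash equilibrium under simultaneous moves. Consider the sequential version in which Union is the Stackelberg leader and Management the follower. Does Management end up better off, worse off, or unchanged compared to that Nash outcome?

Backward induction with Union moving first.
- N1: BR = Z, leader payoff 7.
- N2: BR = Y, leader payoff 17.
- N3: BR = W, leader payoff 16.
- N4: BR = Z, leader payoff 14.
- N5: BR = W, leader payoff 10.
Among 7, 17, 16, 14, 10, the best is 17 at N2. Subgame-perfect outcome: (N2, Y) with payoffs (17, 18).
Now find the simultaneous Nash equilibrium.
Union's best replies: W→N3; X→N3; Y→N4; Z→N3.
Management's best replies: N1→Z; N2→Y; N3→W; N4→Z; N5→W.
Only (N3, W) has each player best-responding; Nash payoffs (16, 17).
Management earns 18 sequentially versus 17 at the Nash outcome: better off.

better off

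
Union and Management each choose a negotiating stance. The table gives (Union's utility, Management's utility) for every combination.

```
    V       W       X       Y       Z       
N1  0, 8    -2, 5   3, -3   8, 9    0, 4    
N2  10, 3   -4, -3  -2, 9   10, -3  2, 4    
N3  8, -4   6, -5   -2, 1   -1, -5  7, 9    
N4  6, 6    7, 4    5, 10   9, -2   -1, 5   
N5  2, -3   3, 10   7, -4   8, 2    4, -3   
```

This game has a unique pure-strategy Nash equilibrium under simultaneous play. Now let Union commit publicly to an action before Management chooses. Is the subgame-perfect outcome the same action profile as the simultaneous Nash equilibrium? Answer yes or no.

no

Solve by backward induction (Union leads).
- N1: BR = Y, leader payoff 8.
- N2: BR = X, leader payoff -2.
- N3: BR = Z, leader payoff 7.
- N4: BR = X, leader payoff 5.
- N5: BR = W, leader payoff 3.
Maximizing over 8, -2, 7, 5, 3, Union chooses N1. Subgame-perfect outcome: (N1, Y) with payoffs (8, 9).
For the simultaneous game, intersect best replies.
Union's best replies: V→N2; W→N4; X→N5; Y→N2; Z→N3.
Management's best replies: N1→Y; N2→X; N3→Z; N4→X; N5→W.
The unique mutual best reply is (N3, Z), giving (7, 9).
Sequential outcome (N1, Y) differs from the Nash profile (N3, Z).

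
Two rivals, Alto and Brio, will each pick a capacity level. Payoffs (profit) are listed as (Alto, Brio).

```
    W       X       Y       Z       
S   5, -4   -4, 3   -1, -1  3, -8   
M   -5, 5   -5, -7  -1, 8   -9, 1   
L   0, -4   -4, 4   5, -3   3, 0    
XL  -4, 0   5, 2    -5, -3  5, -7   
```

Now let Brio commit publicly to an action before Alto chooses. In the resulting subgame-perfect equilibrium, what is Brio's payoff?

Solve by backward induction (Brio leads).
- W: Alto compares 5, -5, 0, -4 and picks S; Brio would get -4.
- X: Alto compares -4, -5, -4, 5 and picks XL; Brio would get 2.
- Y: Alto compares -1, -1, 5, -5 and picks L; Brio would get -3.
- Z: Alto compares 3, -9, 3, 5 and picks XL; Brio would get -7.
Brio's induced payoffs are -4, 2, -3, -7, so Brio commits to X. Subgame-perfect outcome: (XL, X) with payoffs (5, 2).

2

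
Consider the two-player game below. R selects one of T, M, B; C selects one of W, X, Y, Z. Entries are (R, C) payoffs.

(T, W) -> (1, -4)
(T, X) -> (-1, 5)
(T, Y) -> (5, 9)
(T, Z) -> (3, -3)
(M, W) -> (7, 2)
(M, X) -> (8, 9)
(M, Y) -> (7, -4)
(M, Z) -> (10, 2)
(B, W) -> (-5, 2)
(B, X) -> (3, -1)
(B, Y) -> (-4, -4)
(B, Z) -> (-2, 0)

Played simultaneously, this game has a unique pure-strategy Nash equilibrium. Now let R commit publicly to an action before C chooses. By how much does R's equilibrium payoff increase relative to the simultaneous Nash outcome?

C best-responds to each possible R move:
- T: BR = Y, leader payoff 5.
- M: BR = X, leader payoff 8.
- B: BR = W, leader payoff -5.
Maximizing over 5, 8, -5, R chooses M. Subgame-perfect outcome: (M, X) with payoffs (8, 9).
For the simultaneous game, intersect best replies.
R's best replies: W→M; X→M; Y→M; Z→M.
C's best replies: T→Y; M→X; B→W.
The unique mutual best reply is (M, X), giving (8, 9).
R's commitment gain: 8 − 8 = 0.

0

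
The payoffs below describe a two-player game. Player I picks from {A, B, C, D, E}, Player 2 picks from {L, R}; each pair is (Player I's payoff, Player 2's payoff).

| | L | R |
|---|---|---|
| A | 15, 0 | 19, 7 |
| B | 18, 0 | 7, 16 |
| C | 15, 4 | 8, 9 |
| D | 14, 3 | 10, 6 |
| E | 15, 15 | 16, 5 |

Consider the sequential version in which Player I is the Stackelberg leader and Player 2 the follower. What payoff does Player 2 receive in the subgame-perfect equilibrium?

Player 2 best-responds to each possible Player I move:
- A → Player 2 plays R (best of 0, 7); Player I gets 19.
- B → Player 2 plays R (best of 0, 16); Player I gets 7.
- C → Player 2 plays R (best of 4, 9); Player I gets 8.
- D → Player 2 plays R (best of 3, 6); Player I gets 10.
- E → Player 2 plays L (best of 15, 5); Player I gets 15.
Maximizing over 19, 7, 8, 10, 15, Player I chooses A. Subgame-perfect outcome: (A, R) with payoffs (19, 7).

7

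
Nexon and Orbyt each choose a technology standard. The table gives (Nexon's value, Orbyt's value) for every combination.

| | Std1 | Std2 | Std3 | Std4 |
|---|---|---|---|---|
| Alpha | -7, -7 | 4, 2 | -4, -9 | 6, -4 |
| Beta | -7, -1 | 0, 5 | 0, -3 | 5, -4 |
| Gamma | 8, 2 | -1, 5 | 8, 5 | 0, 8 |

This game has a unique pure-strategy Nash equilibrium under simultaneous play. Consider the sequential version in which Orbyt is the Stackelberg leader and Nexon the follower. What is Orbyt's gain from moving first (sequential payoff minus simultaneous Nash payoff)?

Solve by backward induction (Orbyt leads).
- Std1: Nexon compares -7, -7, 8 and picks Gamma; Orbyt would get 2.
- Std2: Nexon compares 4, 0, -1 and picks Alpha; Orbyt would get 2.
- Std3: Nexon compares -4, 0, 8 and picks Gamma; Orbyt would get 5.
- Std4: Nexon compares 6, 5, 0 and picks Alpha; Orbyt would get -4.
Maximizing over 2, 2, 5, -4, Orbyt chooses Std3. Subgame-perfect outcome: (Gamma, Std3) with payoffs (8, 5).
Now find the simultaneous Nash equilibrium.
Nexon's best replies: Std1→Gamma; Std2→Alpha; Std3→Gamma; Std4→Alpha.
Orbyt's best replies: Alpha→Std2; Beta→Std2; Gamma→Std4.
The unique mutual best reply is (Alpha, Std2), giving (4, 2).
Orbyt's commitment gain: 5 − 2 = 3.

3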